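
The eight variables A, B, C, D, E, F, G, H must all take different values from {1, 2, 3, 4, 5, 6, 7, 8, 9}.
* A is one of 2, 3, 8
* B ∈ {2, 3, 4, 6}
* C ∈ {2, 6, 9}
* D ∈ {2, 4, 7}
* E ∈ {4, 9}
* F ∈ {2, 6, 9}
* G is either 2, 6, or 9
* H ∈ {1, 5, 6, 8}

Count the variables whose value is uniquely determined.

The 3 variables C, F, G are confined to {2, 6, 9}, which locks those values in; drop them from A, B, D, E, H.
E has just one choice, so E = 4. Remove 4 from B, D.
B has just one choice, so B = 3. Strike 3 from A.
D's domain is down to {7}, so D = 7.
That leaves A = 8. Remove 8 from H.
Determined: A=8, B=3, D=7, E=4. The other variables each still have more than one consistent value. That makes 4.

4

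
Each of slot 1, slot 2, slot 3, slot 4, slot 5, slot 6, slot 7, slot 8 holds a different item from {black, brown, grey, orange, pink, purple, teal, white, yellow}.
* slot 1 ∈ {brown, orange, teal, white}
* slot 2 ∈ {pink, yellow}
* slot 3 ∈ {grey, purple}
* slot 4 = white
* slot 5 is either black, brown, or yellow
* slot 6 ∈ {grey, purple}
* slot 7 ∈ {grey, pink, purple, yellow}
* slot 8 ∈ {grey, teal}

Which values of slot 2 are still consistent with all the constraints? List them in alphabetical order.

pink, yellow

slot 4 must be white (only option left). Remove white from slot 1.
The 2 variables slot 3 and slot 6 are confined to {grey, purple}, which locks those values in; drop them from slot 7, slot 8.
slot 8 has just one choice, so slot 8 = teal. Eliminate teal elsewhere: slot 1.
slot 2 and slot 7 share exactly the 2 values {pink, yellow}; by pigeonhole those values go to them, so strike pink, yellow from slot 5.
No further eliminations apply; slot 2 can still be any of pink, yellow.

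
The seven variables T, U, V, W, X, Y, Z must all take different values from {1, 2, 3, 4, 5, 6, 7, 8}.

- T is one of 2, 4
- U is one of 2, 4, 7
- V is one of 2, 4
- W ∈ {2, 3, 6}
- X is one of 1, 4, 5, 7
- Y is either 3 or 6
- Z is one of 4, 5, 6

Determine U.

The 7 variables draw from only 7 values {1, 2, 3, 4, 5, 6, 7}, so each is used; only X can be 1, hence X = 1.
Among the 6 still-open variables, 5 fits only Z (and all 6 values in {2, 3, 4, 5, 6, 7} must be used), so Z = 5.
The 5 still-open variables draw from only 5 values {2, 3, 4, 6, 7}, so each is used; only U can be 7, hence U = 7.

7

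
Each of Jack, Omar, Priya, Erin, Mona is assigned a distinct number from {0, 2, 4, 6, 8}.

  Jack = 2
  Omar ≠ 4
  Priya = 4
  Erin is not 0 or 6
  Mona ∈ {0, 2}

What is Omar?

Jack must be 2 (only option left). So Omar, Erin, Mona can't be 2.
Priya has just one choice, so Priya = 4. So Erin can't be 4.
Erin has just one choice, so Erin = 8. Strike 8 from Omar.
Mona has just one choice, so Mona = 0. Remove 0 from Omar.
So Omar = 6.

6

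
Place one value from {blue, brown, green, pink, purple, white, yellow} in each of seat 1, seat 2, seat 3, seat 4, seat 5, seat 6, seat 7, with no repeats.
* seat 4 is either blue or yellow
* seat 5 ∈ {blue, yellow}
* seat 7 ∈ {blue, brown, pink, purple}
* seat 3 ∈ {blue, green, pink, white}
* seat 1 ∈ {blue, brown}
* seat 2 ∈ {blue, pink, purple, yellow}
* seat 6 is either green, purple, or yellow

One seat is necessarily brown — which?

The 7 variables draw from only 7 values {blue, brown, green, pink, purple, white, yellow}, so each is used; only seat 3 can be white, hence seat 3 = white.
Among the 6 still-open variables, green fits only seat 6 (and all 6 values in {blue, brown, green, pink, purple, yellow} must be used), so seat 6 = green.
The 2 variables seat 4 and seat 5 are confined to {blue, yellow}, which locks those values in; drop them from seat 1, seat 2, seat 7.
So brown goes to seat 1.

seat 1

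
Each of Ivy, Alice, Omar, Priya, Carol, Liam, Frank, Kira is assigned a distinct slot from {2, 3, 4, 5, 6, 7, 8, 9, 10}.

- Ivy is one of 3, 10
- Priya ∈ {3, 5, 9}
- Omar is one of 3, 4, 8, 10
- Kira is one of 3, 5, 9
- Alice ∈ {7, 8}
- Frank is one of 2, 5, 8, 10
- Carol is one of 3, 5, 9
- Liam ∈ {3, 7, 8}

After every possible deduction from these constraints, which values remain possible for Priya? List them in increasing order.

3, 5, 9

The 8 variables together cover exactly {2, 3, 4, 5, 7, 8, 9, 10} — 8 values for 8 variables — and 2 appears only in Frank's list, so Frank = 2.
Among the 7 still-open variables, 4 fits only Omar (and all 7 values in {3, 4, 5, 7, 8, 9, 10} must be used), so Omar = 4.
The 6 still-open variables together cover exactly {3, 5, 7, 8, 9, 10} — 6 values for 6 variables — and 10 appears only in Ivy's list, so Ivy = 10.
The 3 variables Priya, Carol, Kira are confined to {3, 5, 9}, which locks those values in; drop them from Liam.
No further eliminations apply; Priya can still be any of 3, 5, 9.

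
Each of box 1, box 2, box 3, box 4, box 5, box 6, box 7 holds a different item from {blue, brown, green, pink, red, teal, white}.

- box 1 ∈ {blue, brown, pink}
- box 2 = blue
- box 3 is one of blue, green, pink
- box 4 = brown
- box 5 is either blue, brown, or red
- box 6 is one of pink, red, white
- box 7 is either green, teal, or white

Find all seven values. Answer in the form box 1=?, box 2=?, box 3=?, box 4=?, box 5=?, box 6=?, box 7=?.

box 2's domain is down to {blue}, so box 2 = blue. Eliminate blue elsewhere: box 1, box 3, box 5.
That leaves box 4 = brown. So box 1, box 5 can't be brown.
box 5 has just one choice, so box 5 = red. Strike red from box 6.
box 1 must be pink (only option left). Remove pink from box 3, box 6.
box 3 has just one choice, so box 3 = green. Remove green from box 7.
box 6 must be white (only option left). Eliminate white elsewhere: box 7.
box 7's domain is down to {teal}, so box 7 = teal.

box 1=pink, box 2=blue, box 3=green, box 4=brown, box 5=red, box 6=white, box 7=teal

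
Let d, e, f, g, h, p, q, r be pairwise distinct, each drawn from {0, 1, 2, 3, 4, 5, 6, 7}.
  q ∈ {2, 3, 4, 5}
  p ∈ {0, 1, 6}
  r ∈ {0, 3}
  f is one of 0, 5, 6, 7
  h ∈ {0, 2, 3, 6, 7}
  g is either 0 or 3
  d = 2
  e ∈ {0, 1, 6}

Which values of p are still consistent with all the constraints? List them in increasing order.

1, 6

d must be 2 (only option left). So h, q can't be 2.
The 7 still-open variables together cover exactly {0, 1, 3, 4, 5, 6, 7} — 7 values for 7 variables — and 4 appears only in q's list, so q = 4.
Among the 6 still-open variables, 5 fits only f (and all 6 values in {0, 1, 3, 5, 6, 7} must be used), so f = 5.
The 5 still-open variables draw from only 5 values {0, 1, 3, 6, 7}, so each is used; only h can be 7, hence h = 7.
g and r between them cover only {0, 3} — a naked pair. Remove those values from e, p.
No further eliminations apply; p can still be any of 1, 6.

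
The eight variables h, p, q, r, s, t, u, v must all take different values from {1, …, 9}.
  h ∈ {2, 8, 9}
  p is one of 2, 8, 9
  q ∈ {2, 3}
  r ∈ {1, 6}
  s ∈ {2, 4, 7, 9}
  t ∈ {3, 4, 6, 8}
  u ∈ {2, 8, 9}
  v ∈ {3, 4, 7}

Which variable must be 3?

The 8 variables draw from only 8 values {1, 2, 3, 4, 6, 7, 8, 9}, so each is used; only r can be 1, hence r = 1.
The 7 still-open variables together cover exactly {2, 3, 4, 6, 7, 8, 9} — 7 values for 7 variables — and 6 appears only in t's list, so t = 6.
h, p, u between them cover only {2, 8, 9} — a naked triple. Remove those values from q, s.
So 3 goes to q.

q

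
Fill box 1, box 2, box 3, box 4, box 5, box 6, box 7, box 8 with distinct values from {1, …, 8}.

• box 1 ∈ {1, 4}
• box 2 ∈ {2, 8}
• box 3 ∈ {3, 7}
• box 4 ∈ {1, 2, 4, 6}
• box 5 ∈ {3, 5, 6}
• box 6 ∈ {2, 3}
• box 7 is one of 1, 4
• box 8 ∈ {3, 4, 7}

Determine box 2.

The 8 variables together cover exactly {1, 2, 3, 4, 5, 6, 7, 8} — 8 values for 8 variables — and 5 appears only in box 5's list, so box 5 = 5.
Among the 7 still-open variables, 6 fits only box 4 (and all 7 values in {1, 2, 3, 4, 6, 7, 8} must be used), so box 4 = 6.
The 6 still-open variables draw from only 6 values {1, 2, 3, 4, 7, 8}, so each is used; only box 2 can be 8, hence box 2 = 8.

8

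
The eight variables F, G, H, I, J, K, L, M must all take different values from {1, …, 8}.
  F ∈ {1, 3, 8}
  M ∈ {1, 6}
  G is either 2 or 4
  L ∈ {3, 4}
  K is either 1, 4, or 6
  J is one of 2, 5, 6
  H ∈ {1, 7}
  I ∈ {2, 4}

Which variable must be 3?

The 8 variables draw from only 8 values {1, 2, 3, 4, 5, 6, 7, 8}, so each is used; only J can be 5, hence J = 5.
Among the 7 still-open variables, 7 fits only H (and all 7 values in {1, 2, 3, 4, 6, 7, 8} must be used), so H = 7.
The 6 still-open variables together cover exactly {1, 2, 3, 4, 6, 8} — 6 values for 6 variables — and 8 appears only in F's list, so F = 8.
The 5 still-open variables draw from only 5 values {1, 2, 3, 4, 6}, so each is used; only L can be 3, hence L = 3.

L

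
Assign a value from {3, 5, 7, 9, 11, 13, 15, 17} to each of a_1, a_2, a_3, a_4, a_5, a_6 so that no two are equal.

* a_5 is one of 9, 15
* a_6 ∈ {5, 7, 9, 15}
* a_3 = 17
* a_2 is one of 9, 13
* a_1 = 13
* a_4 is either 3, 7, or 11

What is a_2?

9

a_1's domain is down to {13}, so a_1 = 13. Eliminate 13 elsewhere: a_2.
So a_2 = 9.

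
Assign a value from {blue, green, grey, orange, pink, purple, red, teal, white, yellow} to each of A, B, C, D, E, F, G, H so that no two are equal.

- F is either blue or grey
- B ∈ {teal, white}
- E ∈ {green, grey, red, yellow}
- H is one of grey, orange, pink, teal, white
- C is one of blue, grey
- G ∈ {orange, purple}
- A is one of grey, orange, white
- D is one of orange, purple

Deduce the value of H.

pink

The 2 variables C and F are confined to {blue, grey}, which locks those values in; drop them from A, E, H.
The 2 variables D and G are confined to {orange, purple}, which locks those values in; drop them from A, H.
A must be white (only option left). Remove white from B, H.
B has just one choice, so B = teal. Remove teal from H.
So H = pink.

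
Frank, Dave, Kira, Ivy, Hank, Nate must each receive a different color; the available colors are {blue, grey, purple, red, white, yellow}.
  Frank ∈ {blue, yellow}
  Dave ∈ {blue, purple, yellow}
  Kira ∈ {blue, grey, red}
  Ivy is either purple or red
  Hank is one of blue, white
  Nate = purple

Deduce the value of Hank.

Nate's domain is down to {purple}, so Nate = purple. Eliminate purple elsewhere: Dave, Ivy.
That leaves Ivy = red. So Kira can't be red.
The 4 still-open variables draw from only 4 values {blue, grey, white, yellow}, so each is used; only Kira can be grey, hence Kira = grey.
Among the 3 still-open variables, white fits only Hank (and all 3 values in {blue, white, yellow} must be used), so Hank = white.

white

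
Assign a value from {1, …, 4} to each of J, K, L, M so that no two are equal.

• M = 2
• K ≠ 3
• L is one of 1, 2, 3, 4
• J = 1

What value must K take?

4

J has just one choice, so J = 1. So K, L can't be 1.
M's domain is down to {2}, so M = 2. Strike 2 from K, L.
So K = 4.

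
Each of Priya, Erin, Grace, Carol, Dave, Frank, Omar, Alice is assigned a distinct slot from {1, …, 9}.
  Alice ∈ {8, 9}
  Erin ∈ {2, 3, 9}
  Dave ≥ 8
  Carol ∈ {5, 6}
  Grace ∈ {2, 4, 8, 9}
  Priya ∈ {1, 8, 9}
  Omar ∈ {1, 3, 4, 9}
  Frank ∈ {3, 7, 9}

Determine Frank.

The 2 variables Dave and Alice are confined to {8, 9}, which locks those values in; drop them from Priya, Erin, Grace, Frank, Omar.
Priya's domain is down to {1}, so Priya = 1. Strike 1 from Omar.
Erin, Grace, Omar share exactly the 3 values {2, 3, 4}; by pigeonhole those values go to them, so strike 2, 3, 4 from Frank.
So Frank = 7.

7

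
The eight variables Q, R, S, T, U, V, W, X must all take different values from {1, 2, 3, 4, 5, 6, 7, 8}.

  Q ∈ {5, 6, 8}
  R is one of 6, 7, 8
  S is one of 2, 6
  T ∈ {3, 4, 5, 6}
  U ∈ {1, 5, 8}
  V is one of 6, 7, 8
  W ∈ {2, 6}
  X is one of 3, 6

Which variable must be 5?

Q

Among the 8 variables, 1 fits only U (and all 8 values in {1, 2, 3, 4, 5, 6, 7, 8} must be used), so U = 1.
The 7 still-open variables draw from only 7 values {2, 3, 4, 5, 6, 7, 8}, so each is used; only T can be 4, hence T = 4.
Among the 6 still-open variables, 3 fits only X (and all 6 values in {2, 3, 5, 6, 7, 8} must be used), so X = 3.
Among the 5 still-open variables, 5 fits only Q (and all 5 values in {2, 5, 6, 7, 8} must be used), so Q = 5.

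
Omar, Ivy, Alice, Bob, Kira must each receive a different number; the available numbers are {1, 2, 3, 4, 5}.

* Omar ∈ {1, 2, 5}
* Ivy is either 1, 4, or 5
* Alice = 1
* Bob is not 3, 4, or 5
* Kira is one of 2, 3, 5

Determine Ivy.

4

Alice's domain is down to {1}, so Alice = 1. Strike 1 from Omar, Ivy, Bob.
Bob must be 2 (only option left). So Omar, Kira can't be 2.
Omar's domain is down to {5}, so Omar = 5. Strike 5 from Ivy, Kira.
So Ivy = 4.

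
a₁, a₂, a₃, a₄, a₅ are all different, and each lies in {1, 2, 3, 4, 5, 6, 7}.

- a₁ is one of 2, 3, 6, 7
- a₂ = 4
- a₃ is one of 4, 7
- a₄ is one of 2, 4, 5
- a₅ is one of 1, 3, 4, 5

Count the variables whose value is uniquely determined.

2

a₂ must be 4 (only option left). Remove 4 from a₃, a₄, a₅.
a₃'s domain is down to {7}, so a₃ = 7. So a₁ can't be 7.
Determined: a₂=4, a₃=7. The other variables each still have more than one consistent value. That makes 2.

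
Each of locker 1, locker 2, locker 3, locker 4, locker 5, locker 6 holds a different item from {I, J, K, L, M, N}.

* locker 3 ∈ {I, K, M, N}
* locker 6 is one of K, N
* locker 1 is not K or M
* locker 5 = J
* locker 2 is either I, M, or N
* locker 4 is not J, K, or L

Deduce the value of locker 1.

L

locker 5's domain is down to {J}, so locker 5 = J. So locker 1 can't be J.
Among the 5 still-open variables, L fits only locker 1 (and all 5 values in {I, K, L, M, N} must be used), so locker 1 = L.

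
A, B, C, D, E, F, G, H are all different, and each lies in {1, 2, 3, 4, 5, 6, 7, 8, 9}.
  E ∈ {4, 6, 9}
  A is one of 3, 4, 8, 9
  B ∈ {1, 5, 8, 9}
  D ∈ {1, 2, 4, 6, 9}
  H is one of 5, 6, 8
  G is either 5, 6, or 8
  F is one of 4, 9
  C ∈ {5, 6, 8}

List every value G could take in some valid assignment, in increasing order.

5, 6, 8

The 8 variables draw from only 8 values {1, 2, 3, 4, 5, 6, 8, 9}, so each is used; only D can be 2, hence D = 2.
Among the 7 still-open variables, 1 fits only B (and all 7 values in {1, 3, 4, 5, 6, 8, 9} must be used), so B = 1.
The 6 still-open variables draw from only 6 values {3, 4, 5, 6, 8, 9}, so each is used; only A can be 3, hence A = 3.
C, G, H share exactly the 3 values {5, 6, 8}; by pigeonhole those values go to them, so strike 5, 6, 8 from E.
No further eliminations apply; G can still be any of 5, 6, 8.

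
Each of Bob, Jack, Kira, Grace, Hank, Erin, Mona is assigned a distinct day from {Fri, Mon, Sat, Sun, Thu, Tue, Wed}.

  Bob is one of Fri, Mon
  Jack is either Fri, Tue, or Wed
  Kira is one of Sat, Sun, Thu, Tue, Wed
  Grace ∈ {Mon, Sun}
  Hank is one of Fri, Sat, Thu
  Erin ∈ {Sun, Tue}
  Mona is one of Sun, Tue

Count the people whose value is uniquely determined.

The 2 variables Erin and Mona are confined to {Sun, Tue}, which locks those values in; drop them from Jack, Kira, Grace.
Grace must be Mon (only option left). Remove Mon from Bob.
Bob's domain is down to {Fri}, so Bob = Fri. Remove Fri from Jack, Hank.
Jack's domain is down to {Wed}, so Jack = Wed. Remove Wed from Kira.
Determined: Bob=Fri, Jack=Wed, Grace=Mon. The other people each still have more than one consistent value. That makes 3.

3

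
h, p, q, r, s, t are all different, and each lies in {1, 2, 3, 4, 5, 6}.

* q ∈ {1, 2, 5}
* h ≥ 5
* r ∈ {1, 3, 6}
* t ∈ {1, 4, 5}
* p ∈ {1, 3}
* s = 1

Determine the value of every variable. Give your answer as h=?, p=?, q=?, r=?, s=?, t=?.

h=5, p=3, q=2, r=6, s=1, t=4

s's domain is down to {1}, so s = 1. Eliminate 1 elsewhere: p, q, r, t.
p has just one choice, so p = 3. Strike 3 from r.
r has just one choice, so r = 6. Strike 6 from h.
h has just one choice, so h = 5. So q, t can't be 5.
q's domain is down to {2}, so q = 2.
t's domain is down to {4}, so t = 4.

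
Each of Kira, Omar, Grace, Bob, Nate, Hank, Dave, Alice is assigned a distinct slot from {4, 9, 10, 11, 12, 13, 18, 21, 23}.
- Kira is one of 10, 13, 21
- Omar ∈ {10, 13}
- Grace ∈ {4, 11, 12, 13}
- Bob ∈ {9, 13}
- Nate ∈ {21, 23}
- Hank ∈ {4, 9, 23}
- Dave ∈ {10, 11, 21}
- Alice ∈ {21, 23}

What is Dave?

The 8 variables draw from only 8 values {4, 9, 10, 11, 12, 13, 21, 23}, so each is used; only Grace can be 12, hence Grace = 12.
The 7 still-open variables together cover exactly {4, 9, 10, 11, 13, 21, 23} — 7 values for 7 variables — and 4 appears only in Hank's list, so Hank = 4.
The 6 still-open variables draw from only 6 values {9, 10, 11, 13, 21, 23}, so each is used; only Bob can be 9, hence Bob = 9.
Among the 5 still-open variables, 11 fits only Dave (and all 5 values in {10, 11, 13, 21, 23} must be used), so Dave = 11.

11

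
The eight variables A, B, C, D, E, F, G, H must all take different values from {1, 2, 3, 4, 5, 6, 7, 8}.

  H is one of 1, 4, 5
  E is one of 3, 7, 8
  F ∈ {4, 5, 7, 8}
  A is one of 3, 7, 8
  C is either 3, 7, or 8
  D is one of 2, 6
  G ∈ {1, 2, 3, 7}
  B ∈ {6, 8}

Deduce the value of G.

1

The 3 variables A, C, E are confined to {3, 7, 8}, which locks those values in; drop them from B, F, G.
B's domain is down to {6}, so B = 6. Eliminate 6 elsewhere: D.
That leaves D = 2. Remove 2 from G.
So G = 1.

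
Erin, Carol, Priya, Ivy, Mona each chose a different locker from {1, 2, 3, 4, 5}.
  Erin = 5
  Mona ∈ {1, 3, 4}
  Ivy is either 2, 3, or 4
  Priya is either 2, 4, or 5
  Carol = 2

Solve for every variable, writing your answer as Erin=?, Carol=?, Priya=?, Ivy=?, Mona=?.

Erin's domain is down to {5}, so Erin = 5. Remove 5 from Priya.
Carol's domain is down to {2}, so Carol = 2. Eliminate 2 elsewhere: Priya, Ivy.
That leaves Priya = 4. Strike 4 from Ivy, Mona.
Ivy has just one choice, so Ivy = 3. Strike 3 from Mona.
Mona has just one choice, so Mona = 1.

Erin=5, Carol=2, Priya=4, Ivy=3, Mona=1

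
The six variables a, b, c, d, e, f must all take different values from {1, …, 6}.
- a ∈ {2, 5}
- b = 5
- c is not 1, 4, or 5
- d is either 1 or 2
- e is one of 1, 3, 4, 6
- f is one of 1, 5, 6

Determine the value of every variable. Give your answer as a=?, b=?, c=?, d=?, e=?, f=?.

b's domain is down to {5}, so b = 5. Remove 5 from a, f.
a's domain is down to {2}, so a = 2. Remove 2 from c, d.
d's domain is down to {1}, so d = 1. Eliminate 1 elsewhere: e, f.
f's domain is down to {6}, so f = 6. Strike 6 from c, e.
That leaves c = 3. Strike 3 from e.
e's domain is down to {4}, so e = 4.

a=2, b=5, c=3, d=1, e=4, f=6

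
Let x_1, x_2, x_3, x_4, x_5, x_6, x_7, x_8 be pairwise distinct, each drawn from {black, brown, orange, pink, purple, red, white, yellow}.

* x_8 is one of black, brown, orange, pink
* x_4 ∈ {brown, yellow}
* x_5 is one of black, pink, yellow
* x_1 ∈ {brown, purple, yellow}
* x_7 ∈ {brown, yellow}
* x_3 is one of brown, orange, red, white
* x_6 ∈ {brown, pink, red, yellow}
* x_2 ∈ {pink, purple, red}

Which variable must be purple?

x_1

The 8 variables draw from only 8 values {black, brown, orange, pink, purple, red, white, yellow}, so each is used; only x_3 can be white, hence x_3 = white.
The 7 still-open variables draw from only 7 values {black, brown, orange, pink, purple, red, yellow}, so each is used; only x_8 can be orange, hence x_8 = orange.
The 6 still-open variables draw from only 6 values {black, brown, pink, purple, red, yellow}, so each is used; only x_5 can be black, hence x_5 = black.
x_4 and x_7 between them cover only {brown, yellow} — a naked pair. Remove those values from x_1, x_6.
So purple goes to x_1.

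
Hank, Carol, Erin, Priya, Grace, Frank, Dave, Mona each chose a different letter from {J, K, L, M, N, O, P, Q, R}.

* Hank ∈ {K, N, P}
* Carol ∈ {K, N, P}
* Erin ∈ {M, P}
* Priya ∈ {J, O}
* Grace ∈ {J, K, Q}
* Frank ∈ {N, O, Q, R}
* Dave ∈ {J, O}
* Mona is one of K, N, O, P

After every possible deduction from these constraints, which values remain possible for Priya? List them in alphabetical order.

J, O

Among the 8 variables, M fits only Erin (and all 8 values in {J, K, M, N, O, P, Q, R} must be used), so Erin = M.
Among the 7 still-open variables, R fits only Frank (and all 7 values in {J, K, N, O, P, Q, R} must be used), so Frank = R.
Among the 6 still-open variables, Q fits only Grace (and all 6 values in {J, K, N, O, P, Q} must be used), so Grace = Q.
The 2 variables Priya and Dave are confined to {J, O}, which locks those values in; drop them from Mona.
No further eliminations apply; Priya can still be any of J, O.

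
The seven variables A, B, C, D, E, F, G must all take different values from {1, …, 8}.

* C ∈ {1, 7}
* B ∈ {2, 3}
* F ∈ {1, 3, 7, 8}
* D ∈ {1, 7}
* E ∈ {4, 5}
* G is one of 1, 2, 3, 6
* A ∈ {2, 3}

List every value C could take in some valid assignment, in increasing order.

1, 7

The 2 variables A and B are confined to {2, 3}, which locks those values in; drop them from F, G.
C and D between them cover only {1, 7} — a naked pair. Remove those values from F, G.
F must be 8 (only option left).
G must be 6 (only option left).
No further eliminations apply; C can still be any of 1, 7.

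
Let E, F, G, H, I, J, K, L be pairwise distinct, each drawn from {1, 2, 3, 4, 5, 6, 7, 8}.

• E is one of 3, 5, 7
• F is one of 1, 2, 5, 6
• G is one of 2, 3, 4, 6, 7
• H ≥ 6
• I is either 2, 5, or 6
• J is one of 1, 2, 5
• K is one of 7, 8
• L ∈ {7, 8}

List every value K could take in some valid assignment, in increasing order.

7, 8

Among the 8 variables, 4 fits only G (and all 8 values in {1, 2, 3, 4, 5, 6, 7, 8} must be used), so G = 4.
The 7 still-open variables together cover exactly {1, 2, 3, 5, 6, 7, 8} — 7 values for 7 variables — and 3 appears only in E's list, so E = 3.
K and L share exactly the 2 values {7, 8}; by pigeonhole those values go to them, so strike 7, 8 from H.
H's domain is down to {6}, so H = 6. Remove 6 from F, I.
No further eliminations apply; K can still be any of 7, 8.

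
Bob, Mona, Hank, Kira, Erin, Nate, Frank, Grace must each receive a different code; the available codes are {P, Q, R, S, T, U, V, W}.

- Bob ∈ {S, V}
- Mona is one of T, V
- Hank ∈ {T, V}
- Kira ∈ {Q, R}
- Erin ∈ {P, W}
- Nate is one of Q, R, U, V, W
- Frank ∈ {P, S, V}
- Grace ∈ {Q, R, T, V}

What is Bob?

S

The 8 variables draw from only 8 values {P, Q, R, S, T, U, V, W}, so each is used; only Nate can be U, hence Nate = U.
The 7 still-open variables together cover exactly {P, Q, R, S, T, V, W} — 7 values for 7 variables — and W appears only in Erin's list, so Erin = W.
Among the 6 still-open variables, P fits only Frank (and all 6 values in {P, Q, R, S, T, V} must be used), so Frank = P.
Among the 5 still-open variables, S fits only Bob (and all 5 values in {Q, R, S, T, V} must be used), so Bob = S.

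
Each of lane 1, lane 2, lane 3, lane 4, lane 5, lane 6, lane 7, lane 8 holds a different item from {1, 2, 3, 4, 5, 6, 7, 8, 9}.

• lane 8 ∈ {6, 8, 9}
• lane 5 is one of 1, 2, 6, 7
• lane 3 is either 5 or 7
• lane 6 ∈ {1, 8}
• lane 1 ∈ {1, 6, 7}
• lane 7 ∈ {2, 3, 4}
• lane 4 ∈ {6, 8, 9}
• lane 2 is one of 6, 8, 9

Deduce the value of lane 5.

2

The 3 variables lane 2, lane 4, lane 8 are confined to {6, 8, 9}, which locks those values in; drop them from lane 1, lane 5, lane 6.
lane 6 has just one choice, so lane 6 = 1. Eliminate 1 elsewhere: lane 1, lane 5.
That leaves lane 1 = 7. Remove 7 from lane 3, lane 5.
So lane 5 = 2.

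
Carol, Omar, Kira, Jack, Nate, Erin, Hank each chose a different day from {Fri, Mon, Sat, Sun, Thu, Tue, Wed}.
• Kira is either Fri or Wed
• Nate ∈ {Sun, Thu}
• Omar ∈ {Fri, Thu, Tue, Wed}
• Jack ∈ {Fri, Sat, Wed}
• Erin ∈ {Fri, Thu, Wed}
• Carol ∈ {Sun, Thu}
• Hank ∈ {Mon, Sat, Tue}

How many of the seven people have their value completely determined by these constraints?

The 7 variables draw from only 7 values {Fri, Mon, Sat, Sun, Thu, Tue, Wed}, so each is used; only Hank can be Mon, hence Hank = Mon.
Among the 6 still-open variables, Sat fits only Jack (and all 6 values in {Fri, Sat, Sun, Thu, Tue, Wed} must be used), so Jack = Sat.
Among the 5 still-open variables, Tue fits only Omar (and all 5 values in {Fri, Sun, Thu, Tue, Wed} must be used), so Omar = Tue.
Carol and Nate between them cover only {Sun, Thu} — a naked pair. Remove those values from Erin.
Determined: Omar=Tue, Jack=Sat, Hank=Mon. The other people each still have more than one consistent value. That makes 3.

3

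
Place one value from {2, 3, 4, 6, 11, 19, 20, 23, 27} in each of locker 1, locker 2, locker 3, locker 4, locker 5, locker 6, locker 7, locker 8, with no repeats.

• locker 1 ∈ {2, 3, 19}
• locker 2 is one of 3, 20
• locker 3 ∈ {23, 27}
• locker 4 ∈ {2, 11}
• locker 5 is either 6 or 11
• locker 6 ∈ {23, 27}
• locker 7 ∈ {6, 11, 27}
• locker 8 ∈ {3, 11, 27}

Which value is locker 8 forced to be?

The 8 variables draw from only 8 values {2, 3, 6, 11, 19, 20, 23, 27}, so each is used; only locker 1 can be 19, hence locker 1 = 19.
The 7 still-open variables together cover exactly {2, 3, 6, 11, 20, 23, 27} — 7 values for 7 variables — and 2 appears only in locker 4's list, so locker 4 = 2.
The 6 still-open variables draw from only 6 values {3, 6, 11, 20, 23, 27}, so each is used; only locker 2 can be 20, hence locker 2 = 20.
Among the 5 still-open variables, 3 fits only locker 8 (and all 5 values in {3, 6, 11, 23, 27} must be used), so locker 8 = 3.

3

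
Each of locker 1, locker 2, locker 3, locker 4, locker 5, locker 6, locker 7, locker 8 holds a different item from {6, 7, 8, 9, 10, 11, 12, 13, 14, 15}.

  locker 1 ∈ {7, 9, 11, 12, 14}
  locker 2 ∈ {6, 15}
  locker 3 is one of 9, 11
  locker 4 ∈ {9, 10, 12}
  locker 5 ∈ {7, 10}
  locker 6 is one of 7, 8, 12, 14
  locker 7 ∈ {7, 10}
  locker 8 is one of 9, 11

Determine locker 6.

8

The 2 variables locker 3 and locker 8 are confined to {9, 11}, which locks those values in; drop them from locker 1, locker 4.
locker 5 and locker 7 between them cover only {7, 10} — a naked pair. Remove those values from locker 1, locker 4, locker 6.
locker 4's domain is down to {12}, so locker 4 = 12. Eliminate 12 elsewhere: locker 1, locker 6.
That leaves locker 1 = 14. Remove 14 from locker 6.
So locker 6 = 8.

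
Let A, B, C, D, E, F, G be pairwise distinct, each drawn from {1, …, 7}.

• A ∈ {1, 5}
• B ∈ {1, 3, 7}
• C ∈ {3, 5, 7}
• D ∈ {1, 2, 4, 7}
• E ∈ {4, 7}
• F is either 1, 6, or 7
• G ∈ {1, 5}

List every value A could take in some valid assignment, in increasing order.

1, 5

The 7 variables draw from only 7 values {1, 2, 3, 4, 5, 6, 7}, so each is used; only D can be 2, hence D = 2.
The 6 still-open variables together cover exactly {1, 3, 4, 5, 6, 7} — 6 values for 6 variables — and 4 appears only in E's list, so E = 4.
The 5 still-open variables draw from only 5 values {1, 3, 5, 6, 7}, so each is used; only F can be 6, hence F = 6.
The 2 variables A and G are confined to {1, 5}, which locks those values in; drop them from B, C.
No further eliminations apply; A can still be any of 1, 5.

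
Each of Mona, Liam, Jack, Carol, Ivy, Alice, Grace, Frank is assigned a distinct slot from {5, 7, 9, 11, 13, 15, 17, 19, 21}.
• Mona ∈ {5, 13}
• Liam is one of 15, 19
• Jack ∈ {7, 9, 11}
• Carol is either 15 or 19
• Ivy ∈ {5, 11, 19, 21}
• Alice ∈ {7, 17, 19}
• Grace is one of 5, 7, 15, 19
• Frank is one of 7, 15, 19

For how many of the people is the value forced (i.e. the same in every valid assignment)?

The 2 variables Liam and Carol are confined to {15, 19}, which locks those values in; drop them from Ivy, Alice, Grace, Frank.
Frank has just one choice, so Frank = 7. Strike 7 from Jack, Alice, Grace.
Alice has just one choice, so Alice = 17.
That leaves Grace = 5. So Mona, Ivy can't be 5.
That leaves Mona = 13.
Determined: Mona=13, Alice=17, Grace=5, Frank=7. The other people each still have more than one consistent value. That makes 4.

4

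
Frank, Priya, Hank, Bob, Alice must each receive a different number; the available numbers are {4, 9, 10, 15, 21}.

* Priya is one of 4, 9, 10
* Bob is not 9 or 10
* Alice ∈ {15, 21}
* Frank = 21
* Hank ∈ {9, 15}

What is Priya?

Frank has just one choice, so Frank = 21. Remove 21 from Bob, Alice.
Alice's domain is down to {15}, so Alice = 15. Remove 15 from Hank, Bob.
That leaves Hank = 9. Remove 9 from Priya.
That leaves Bob = 4. Remove 4 from Priya.
So Priya = 10.

10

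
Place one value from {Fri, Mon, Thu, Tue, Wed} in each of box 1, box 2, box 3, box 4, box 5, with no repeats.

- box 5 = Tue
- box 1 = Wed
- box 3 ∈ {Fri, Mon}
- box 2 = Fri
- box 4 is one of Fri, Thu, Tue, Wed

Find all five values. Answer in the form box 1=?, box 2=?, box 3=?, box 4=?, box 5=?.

box 1=Wed, box 2=Fri, box 3=Mon, box 4=Thu, box 5=Tue

box 1 has just one choice, so box 1 = Wed. So box 4 can't be Wed.
That leaves box 2 = Fri. Strike Fri from box 3, box 4.
box 3's domain is down to {Mon}, so box 3 = Mon.
That leaves box 5 = Tue. So box 4 can't be Tue.
box 4's domain is down to {Thu}, so box 4 = Thu.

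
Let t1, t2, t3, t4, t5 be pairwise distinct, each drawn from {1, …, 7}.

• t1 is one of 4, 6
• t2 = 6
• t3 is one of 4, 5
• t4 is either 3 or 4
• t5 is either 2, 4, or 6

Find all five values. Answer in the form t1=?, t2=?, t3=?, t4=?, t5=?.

t2's domain is down to {6}, so t2 = 6. Remove 6 from t1, t5.
t1's domain is down to {4}, so t1 = 4. Eliminate 4 elsewhere: t3, t4, t5.
t3's domain is down to {5}, so t3 = 5.
t4 must be 3 (only option left).
That leaves t5 = 2.

t1=4, t2=6, t3=5, t4=3, t5=2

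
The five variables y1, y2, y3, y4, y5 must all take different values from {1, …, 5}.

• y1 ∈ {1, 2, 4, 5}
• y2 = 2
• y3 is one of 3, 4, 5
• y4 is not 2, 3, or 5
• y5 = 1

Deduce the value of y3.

y2 must be 2 (only option left). Strike 2 from y1.
y5 must be 1 (only option left). So y1, y4 can't be 1.
That leaves y4 = 4. So y1, y3 can't be 4.
y1's domain is down to {5}, so y1 = 5. Remove 5 from y3.
So y3 = 3.

3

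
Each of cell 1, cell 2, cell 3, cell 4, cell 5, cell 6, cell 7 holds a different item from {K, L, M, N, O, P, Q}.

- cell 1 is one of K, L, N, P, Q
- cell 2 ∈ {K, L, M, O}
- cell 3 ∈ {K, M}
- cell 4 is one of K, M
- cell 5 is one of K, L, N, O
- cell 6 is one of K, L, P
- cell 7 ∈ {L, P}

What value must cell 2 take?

O

The 7 variables draw from only 7 values {K, L, M, N, O, P, Q}, so each is used; only cell 1 can be Q, hence cell 1 = Q.
Among the 6 still-open variables, N fits only cell 5 (and all 6 values in {K, L, M, N, O, P} must be used), so cell 5 = N.
The 5 still-open variables draw from only 5 values {K, L, M, O, P}, so each is used; only cell 2 can be O, hence cell 2 = O.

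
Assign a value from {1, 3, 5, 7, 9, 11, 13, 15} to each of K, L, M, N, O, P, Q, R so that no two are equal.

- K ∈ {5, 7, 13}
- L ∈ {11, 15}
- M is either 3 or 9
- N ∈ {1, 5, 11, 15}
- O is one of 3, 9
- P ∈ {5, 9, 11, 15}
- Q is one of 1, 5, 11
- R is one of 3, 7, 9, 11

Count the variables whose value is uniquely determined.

2

Among the 8 variables, 13 fits only K (and all 8 values in {1, 3, 5, 7, 9, 11, 13, 15} must be used), so K = 13.
The 7 still-open variables together cover exactly {1, 3, 5, 7, 9, 11, 15} — 7 values for 7 variables — and 7 appears only in R's list, so R = 7.
The 2 variables M and O are confined to {3, 9}, which locks those values in; drop them from P.
Determined: K=13, R=7. The other variables each still have more than one consistent value. That makes 2.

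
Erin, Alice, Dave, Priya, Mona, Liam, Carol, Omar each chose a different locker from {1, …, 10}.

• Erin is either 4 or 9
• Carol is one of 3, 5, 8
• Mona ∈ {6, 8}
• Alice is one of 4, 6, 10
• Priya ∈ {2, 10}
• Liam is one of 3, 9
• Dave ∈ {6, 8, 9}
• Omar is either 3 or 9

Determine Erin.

The 8 variables draw from only 8 values {2, 3, 4, 5, 6, 8, 9, 10}, so each is used; only Priya can be 2, hence Priya = 2.
Among the 7 still-open variables, 5 fits only Carol (and all 7 values in {3, 4, 5, 6, 8, 9, 10} must be used), so Carol = 5.
The 6 still-open variables together cover exactly {3, 4, 6, 8, 9, 10} — 6 values for 6 variables — and 10 appears only in Alice's list, so Alice = 10.
The 5 still-open variables together cover exactly {3, 4, 6, 8, 9} — 5 values for 5 variables — and 4 appears only in Erin's list, so Erin = 4.

4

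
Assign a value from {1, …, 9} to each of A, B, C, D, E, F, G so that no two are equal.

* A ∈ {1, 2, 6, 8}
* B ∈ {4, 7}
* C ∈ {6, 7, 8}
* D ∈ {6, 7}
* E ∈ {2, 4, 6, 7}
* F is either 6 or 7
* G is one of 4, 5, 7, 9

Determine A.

D and F share exactly the 2 values {6, 7}; by pigeonhole those values go to them, so strike 6, 7 from A, B, C, E, G.
B's domain is down to {4}, so B = 4. Eliminate 4 elsewhere: E, G.
C must be 8 (only option left). Strike 8 from A.
That leaves E = 2. Strike 2 from A.
So A = 1.

1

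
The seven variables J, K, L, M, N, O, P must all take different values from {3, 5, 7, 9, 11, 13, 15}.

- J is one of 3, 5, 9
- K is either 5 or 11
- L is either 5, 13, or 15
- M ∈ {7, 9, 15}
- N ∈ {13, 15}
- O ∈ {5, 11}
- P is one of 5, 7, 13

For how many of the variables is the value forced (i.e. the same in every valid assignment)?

Among the 7 variables, 3 fits only J (and all 7 values in {3, 5, 7, 9, 11, 13, 15} must be used), so J = 3.
The 6 still-open variables draw from only 6 values {5, 7, 9, 11, 13, 15}, so each is used; only M can be 9, hence M = 9.
Among the 5 still-open variables, 7 fits only P (and all 5 values in {5, 7, 11, 13, 15} must be used), so P = 7.
The 2 variables K and O are confined to {5, 11}, which locks those values in; drop them from L.
Determined: J=3, M=9, P=7. The other variables each still have more than one consistent value. That makes 3.

3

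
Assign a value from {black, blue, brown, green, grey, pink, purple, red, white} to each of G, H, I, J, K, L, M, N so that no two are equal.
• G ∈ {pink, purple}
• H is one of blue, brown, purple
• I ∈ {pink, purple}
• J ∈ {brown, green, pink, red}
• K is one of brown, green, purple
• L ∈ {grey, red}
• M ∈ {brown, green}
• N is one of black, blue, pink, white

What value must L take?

grey

G and I between them cover only {pink, purple} — a naked pair. Remove those values from H, J, K, N.
K and M between them cover only {brown, green} — a naked pair. Remove those values from H, J.
H must be blue (only option left). Eliminate blue elsewhere: N.
J must be red (only option left). Remove red from L.
So L = grey.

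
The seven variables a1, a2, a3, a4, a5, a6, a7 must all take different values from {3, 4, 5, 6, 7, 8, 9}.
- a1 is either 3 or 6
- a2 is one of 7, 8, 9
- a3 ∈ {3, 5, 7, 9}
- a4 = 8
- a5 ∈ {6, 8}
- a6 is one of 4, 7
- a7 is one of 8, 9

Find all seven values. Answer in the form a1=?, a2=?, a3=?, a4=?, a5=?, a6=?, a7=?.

a1=3, a2=7, a3=5, a4=8, a5=6, a6=4, a7=9

a4 must be 8 (only option left). Strike 8 from a2, a5, a7.
a5's domain is down to {6}, so a5 = 6. Strike 6 from a1.
That leaves a7 = 9. Remove 9 from a2, a3.
That leaves a1 = 3. Strike 3 from a3.
a2's domain is down to {7}, so a2 = 7. So a3, a6 can't be 7.
That leaves a3 = 5.
a6 has just one choice, so a6 = 4.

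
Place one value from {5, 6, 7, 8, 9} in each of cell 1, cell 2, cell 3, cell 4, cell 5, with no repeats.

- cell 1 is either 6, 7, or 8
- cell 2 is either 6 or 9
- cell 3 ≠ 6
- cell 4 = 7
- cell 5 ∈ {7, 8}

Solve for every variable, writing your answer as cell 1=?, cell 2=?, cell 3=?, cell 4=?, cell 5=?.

cell 4 has just one choice, so cell 4 = 7. Eliminate 7 elsewhere: cell 1, cell 3, cell 5.
cell 5's domain is down to {8}, so cell 5 = 8. So cell 1, cell 3 can't be 8.
cell 1 must be 6 (only option left). So cell 2 can't be 6.
cell 2's domain is down to {9}, so cell 2 = 9. Strike 9 from cell 3.
cell 3's domain is down to {5}, so cell 3 = 5.

cell 1=6, cell 2=9, cell 3=5, cell 4=7, cell 5=8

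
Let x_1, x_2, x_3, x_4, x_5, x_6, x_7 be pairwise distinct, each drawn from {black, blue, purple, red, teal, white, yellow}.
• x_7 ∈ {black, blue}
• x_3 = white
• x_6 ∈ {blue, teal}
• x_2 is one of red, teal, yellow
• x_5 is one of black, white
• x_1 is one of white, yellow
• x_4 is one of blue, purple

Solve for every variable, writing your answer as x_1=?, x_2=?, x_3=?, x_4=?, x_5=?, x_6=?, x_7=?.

x_3 has just one choice, so x_3 = white. Remove white from x_1, x_5.
That leaves x_5 = black. So x_7 can't be black.
x_7 has just one choice, so x_7 = blue. Eliminate blue elsewhere: x_4, x_6.
x_1's domain is down to {yellow}, so x_1 = yellow. Remove yellow from x_2.
x_4's domain is down to {purple}, so x_4 = purple.
That leaves x_6 = teal. Strike teal from x_2.
x_2's domain is down to {red}, so x_2 = red.

x_1=yellow, x_2=red, x_3=white, x_4=purple, x_5=black, x_6=teal, x_7=blue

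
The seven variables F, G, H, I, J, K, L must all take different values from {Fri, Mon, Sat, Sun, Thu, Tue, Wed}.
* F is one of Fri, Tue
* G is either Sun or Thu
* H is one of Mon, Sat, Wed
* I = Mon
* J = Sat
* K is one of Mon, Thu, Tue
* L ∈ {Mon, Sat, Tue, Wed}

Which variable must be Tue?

I's domain is down to {Mon}, so I = Mon. Remove Mon from H, K, L.
That leaves J = Sat. Remove Sat from H, L.
H must be Wed (only option left). Eliminate Wed elsewhere: L.
So Tue goes to L.

L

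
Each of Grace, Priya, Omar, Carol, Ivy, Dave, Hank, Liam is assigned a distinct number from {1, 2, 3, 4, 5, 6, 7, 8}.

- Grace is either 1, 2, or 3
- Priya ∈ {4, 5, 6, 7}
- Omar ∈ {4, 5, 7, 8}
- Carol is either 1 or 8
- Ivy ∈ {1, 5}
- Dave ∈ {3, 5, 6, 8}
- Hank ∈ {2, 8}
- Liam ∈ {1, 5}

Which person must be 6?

Ivy and Liam between them cover only {1, 5} — a naked pair. Remove those values from Grace, Priya, Omar, Carol, Dave.
Carol has just one choice, so Carol = 8. So Omar, Dave, Hank can't be 8.
Hank must be 2 (only option left). Remove 2 from Grace.
Grace must be 3 (only option left). Remove 3 from Dave.
So 6 goes to Dave.

Dave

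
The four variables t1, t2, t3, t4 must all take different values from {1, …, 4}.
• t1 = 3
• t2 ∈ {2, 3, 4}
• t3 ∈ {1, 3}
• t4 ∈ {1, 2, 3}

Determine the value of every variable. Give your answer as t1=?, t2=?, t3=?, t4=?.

t1 must be 3 (only option left). Eliminate 3 elsewhere: t2, t3, t4.
t3 must be 1 (only option left). Eliminate 1 elsewhere: t4.
That leaves t4 = 2. So t2 can't be 2.
t2 has just one choice, so t2 = 4.

t1=3, t2=4, t3=1, t4=2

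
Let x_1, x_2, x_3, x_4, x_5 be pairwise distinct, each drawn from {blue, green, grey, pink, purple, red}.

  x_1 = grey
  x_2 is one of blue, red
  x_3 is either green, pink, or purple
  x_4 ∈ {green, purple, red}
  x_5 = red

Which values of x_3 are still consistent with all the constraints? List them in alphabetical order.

x_1 must be grey (only option left).
x_5 has just one choice, so x_5 = red. Strike red from x_2, x_4.
x_2's domain is down to {blue}, so x_2 = blue.
No further eliminations apply; x_3 can still be any of green, pink, purple.

green, pink, purple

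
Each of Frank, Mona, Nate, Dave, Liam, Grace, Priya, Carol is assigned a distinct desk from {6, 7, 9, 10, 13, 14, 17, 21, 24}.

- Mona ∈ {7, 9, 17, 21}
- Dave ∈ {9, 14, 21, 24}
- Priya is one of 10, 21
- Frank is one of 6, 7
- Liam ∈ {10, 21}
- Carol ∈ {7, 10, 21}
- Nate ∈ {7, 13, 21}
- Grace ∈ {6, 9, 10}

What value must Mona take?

Liam and Priya between them cover only {10, 21} — a naked pair. Remove those values from Mona, Nate, Dave, Grace, Carol.
That leaves Carol = 7. So Frank, Mona, Nate can't be 7.
Frank's domain is down to {6}, so Frank = 6. Strike 6 from Grace.
Nate's domain is down to {13}, so Nate = 13.
Grace must be 9 (only option left). Remove 9 from Mona, Dave.
So Mona = 17.

17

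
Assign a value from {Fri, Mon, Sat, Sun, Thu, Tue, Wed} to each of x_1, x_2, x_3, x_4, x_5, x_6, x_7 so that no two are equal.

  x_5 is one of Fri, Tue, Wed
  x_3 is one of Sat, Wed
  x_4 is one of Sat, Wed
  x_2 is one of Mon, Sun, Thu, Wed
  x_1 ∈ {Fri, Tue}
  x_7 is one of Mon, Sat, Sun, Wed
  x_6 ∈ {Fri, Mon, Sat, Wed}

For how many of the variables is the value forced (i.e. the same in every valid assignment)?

Among the 7 variables, Thu fits only x_2 (and all 7 values in {Fri, Mon, Sat, Sun, Thu, Tue, Wed} must be used), so x_2 = Thu.
Among the 6 still-open variables, Sun fits only x_7 (and all 6 values in {Fri, Mon, Sat, Sun, Tue, Wed} must be used), so x_7 = Sun.
The 5 still-open variables together cover exactly {Fri, Mon, Sat, Tue, Wed} — 5 values for 5 variables — and Mon appears only in x_6's list, so x_6 = Mon.
x_3 and x_4 share exactly the 2 values {Sat, Wed}; by pigeonhole those values go to them, so strike Sat, Wed from x_5.
Determined: x_2=Thu, x_6=Mon, x_7=Sun. The other variables each still have more than one consistent value. That makes 3.

3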